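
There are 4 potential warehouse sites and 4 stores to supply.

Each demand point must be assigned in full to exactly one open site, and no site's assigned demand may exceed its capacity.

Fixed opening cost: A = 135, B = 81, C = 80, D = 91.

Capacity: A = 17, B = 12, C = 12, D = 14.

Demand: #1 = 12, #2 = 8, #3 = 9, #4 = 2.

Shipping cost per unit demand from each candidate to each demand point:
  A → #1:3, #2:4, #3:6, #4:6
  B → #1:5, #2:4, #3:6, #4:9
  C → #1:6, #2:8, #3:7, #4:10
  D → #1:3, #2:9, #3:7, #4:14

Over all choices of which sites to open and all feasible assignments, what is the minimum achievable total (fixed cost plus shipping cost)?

Open {A, D}; cheapest assignment that respects the capacities:
  A (cap 17, load 17): #2, #3 — cost 8×4 + 9×6 = 86
  D (cap 14, load 14): #1, #4 — cost 12×3 + 2×14 = 64
  Shipping 150, fixed 226 → total 376.
  Any other capacity-feasible assignment to {A, D} ships for at least 150.
Compare {B, C, D}: its best feasible assignment gives total 401.
Compare {A, B, C}: its best feasible assignment gives total 439.
Every other set of open sites that can feasibly serve all demand totals ≥ 401 even under its best assignment. Minimum: 376.

376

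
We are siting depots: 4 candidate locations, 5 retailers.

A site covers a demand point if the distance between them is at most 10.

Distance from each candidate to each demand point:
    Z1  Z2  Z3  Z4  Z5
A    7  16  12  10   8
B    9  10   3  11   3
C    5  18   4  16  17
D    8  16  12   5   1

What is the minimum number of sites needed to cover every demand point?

2

Coverage sets (demand points within 10 of each site):
  A: {Z1, Z4, Z5}
  B: {Z1, Z2, Z3, Z5}
  C: {Z1, Z3}
  D: {Z1, Z4, Z5}
No single site covers all 5 demand points.
But {A, B} covers everything, so the minimum is 2.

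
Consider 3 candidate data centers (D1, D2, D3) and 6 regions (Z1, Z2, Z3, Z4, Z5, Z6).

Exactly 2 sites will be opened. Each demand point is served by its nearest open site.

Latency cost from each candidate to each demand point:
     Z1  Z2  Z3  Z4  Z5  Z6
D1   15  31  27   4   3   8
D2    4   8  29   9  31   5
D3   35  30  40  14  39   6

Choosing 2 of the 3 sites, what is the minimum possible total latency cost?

Open {D1, D2}.
  Z1→D2 4, Z2→D2 8, Z3→D1 27, Z4→D1 4, Z5→D1 3, Z6→D2 5  ⇒ total 51.
Compare {D1, D3}: total 85.
Compare {D2, D3}: total 86.

51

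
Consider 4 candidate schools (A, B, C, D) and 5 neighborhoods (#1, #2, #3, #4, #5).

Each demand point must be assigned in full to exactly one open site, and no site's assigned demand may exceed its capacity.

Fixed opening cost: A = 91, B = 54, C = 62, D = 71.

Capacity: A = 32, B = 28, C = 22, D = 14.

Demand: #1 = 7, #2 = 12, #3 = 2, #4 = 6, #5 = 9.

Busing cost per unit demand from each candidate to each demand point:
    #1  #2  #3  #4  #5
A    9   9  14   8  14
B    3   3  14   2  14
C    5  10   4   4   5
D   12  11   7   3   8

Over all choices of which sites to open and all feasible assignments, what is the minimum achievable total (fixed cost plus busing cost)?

238

Open {B, C}; cheapest assignment that respects the capacities:
  B (cap 28, load 25): #1, #2, #4 — cost 7×3 + 12×3 + 6×2 = 69
  C (cap 22, load 11): #3, #5 — cost 2×4 + 9×5 = 53
  Shipping 122, fixed 116 → total 238.
  Any other capacity-feasible assignment to {B, C} ships for at least 122.
Compare {B, D}: its best feasible assignment gives total 280.
Compare {B, C, D}: its best feasible assignment gives total 309.
Every other set of open sites that can feasibly serve all demand totals ≥ 280 even under its best assignment. Minimum: 238.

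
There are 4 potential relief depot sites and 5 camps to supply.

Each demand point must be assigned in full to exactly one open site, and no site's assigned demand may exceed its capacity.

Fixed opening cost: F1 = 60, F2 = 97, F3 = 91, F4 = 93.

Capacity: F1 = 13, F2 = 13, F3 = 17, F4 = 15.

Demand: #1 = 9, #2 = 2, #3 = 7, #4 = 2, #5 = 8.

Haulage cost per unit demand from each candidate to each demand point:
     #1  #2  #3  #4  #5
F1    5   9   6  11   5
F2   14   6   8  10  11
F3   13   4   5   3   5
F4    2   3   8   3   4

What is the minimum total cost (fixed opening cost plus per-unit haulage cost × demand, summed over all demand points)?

Open {F3, F4}; cheapest assignment that respects the capacities:
  F3 (cap 17, load 17): #3, #4, #5 — cost 7×5 + 2×3 + 8×5 = 81
  F4 (cap 15, load 11): #1, #2 — cost 9×2 + 2×3 = 24
  Shipping 105, fixed 184 → total 289.
  Any other capacity-feasible assignment to {F3, F4} ships for at least 105.
Compare {F1, F3}: its best feasible assignment gives total 295.
Compare {F1, F4}: its best feasible assignment gives total 326.
Every other set of open sites that can feasibly serve all demand totals ≥ 295 even under its best assignment. Minimum: 289.

289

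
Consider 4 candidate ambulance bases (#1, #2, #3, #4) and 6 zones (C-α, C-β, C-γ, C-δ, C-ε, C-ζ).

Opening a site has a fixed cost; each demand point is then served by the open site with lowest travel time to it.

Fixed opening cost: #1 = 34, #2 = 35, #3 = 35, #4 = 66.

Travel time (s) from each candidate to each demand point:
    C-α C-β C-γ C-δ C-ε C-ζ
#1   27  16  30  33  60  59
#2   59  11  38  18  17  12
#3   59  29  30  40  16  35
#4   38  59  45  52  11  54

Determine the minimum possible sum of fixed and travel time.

184

Open {#1, #2}: assign each demand point to its cheapest open site.
  C-α→#1 27, C-β→#2 11, C-γ→#1 30, C-δ→#2 18, C-ε→#2 17, C-ζ→#2 12
  travel time 115, fixed 69 → total 184.
Compare {#2}: travel time 155 + fixed 35 = 190.
Compare {#2, #3}: travel time 146 + fixed 70 = 216.
Compare {#1, #2, #3}: travel time 114 + fixed 104 = 218.
All other subsets cost ≥ 190. Minimum total cost: 184.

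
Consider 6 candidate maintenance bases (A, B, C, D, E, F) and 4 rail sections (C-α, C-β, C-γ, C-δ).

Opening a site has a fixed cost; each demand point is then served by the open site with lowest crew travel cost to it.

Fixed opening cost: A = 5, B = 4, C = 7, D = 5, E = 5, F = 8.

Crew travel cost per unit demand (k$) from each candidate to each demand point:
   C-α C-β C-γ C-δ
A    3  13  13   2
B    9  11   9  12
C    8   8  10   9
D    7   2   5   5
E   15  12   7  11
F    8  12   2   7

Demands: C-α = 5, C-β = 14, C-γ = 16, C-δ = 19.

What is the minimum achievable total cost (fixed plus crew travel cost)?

Open {A, D, F}: assign each demand point to its cheapest open site.
  C-α→A 5×3=15, C-β→D 14×2=28, C-γ→F 16×2=32, C-δ→A 19×2=38
  crew travel cost 113, fixed 18 → total 131.
Compare {A, B, D, F}: crew travel cost 113 + fixed 22 = 135.
Compare {A, D, E, F}: crew travel cost 113 + fixed 23 = 136.
Compare {A, C, D, F}: crew travel cost 113 + fixed 25 = 138.
All other subsets cost ≥ 135. Minimum total cost: 131.

131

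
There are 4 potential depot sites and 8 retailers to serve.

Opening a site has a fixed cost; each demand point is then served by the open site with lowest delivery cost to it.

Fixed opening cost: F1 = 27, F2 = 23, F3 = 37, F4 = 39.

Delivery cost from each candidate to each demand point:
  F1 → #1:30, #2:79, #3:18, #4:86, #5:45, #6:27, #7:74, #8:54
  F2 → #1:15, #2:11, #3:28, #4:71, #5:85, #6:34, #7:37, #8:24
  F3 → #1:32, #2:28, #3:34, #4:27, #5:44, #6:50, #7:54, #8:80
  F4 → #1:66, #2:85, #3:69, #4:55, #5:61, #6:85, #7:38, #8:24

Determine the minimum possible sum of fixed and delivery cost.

Open {F2, F3}: assign each demand point to its cheapest open site.
  #1→F2 15, #2→F2 11, #3→F2 28, #4→F3 27, #5→F3 44, #6→F2 34, #7→F2 37, #8→F2 24
  delivery cost 220, fixed 60 → total 280.
Compare {F1, F2, F3}: delivery cost 203 + fixed 87 = 290.
Compare {F1, F2}: delivery cost 248 + fixed 50 = 298.
Compare {F2, F3, F4}: delivery cost 220 + fixed 99 = 319.
All other subsets cost ≥ 290. Minimum total cost: 280.

280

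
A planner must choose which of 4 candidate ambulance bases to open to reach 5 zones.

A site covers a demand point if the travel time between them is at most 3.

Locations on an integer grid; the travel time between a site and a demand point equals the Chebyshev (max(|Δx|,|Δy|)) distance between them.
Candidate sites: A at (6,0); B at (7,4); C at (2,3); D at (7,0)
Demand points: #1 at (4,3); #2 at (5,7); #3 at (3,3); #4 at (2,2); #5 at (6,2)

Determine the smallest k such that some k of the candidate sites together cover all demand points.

Coverage sets (demand points within 3 of each site):
  A: {#1, #3, #5}
  B: {#1, #2, #5}
  C: {#1, #3, #4}
  D: {#1, #5}
No single site covers all 5 demand points.
But {B, C} covers everything, so the minimum is 2.

2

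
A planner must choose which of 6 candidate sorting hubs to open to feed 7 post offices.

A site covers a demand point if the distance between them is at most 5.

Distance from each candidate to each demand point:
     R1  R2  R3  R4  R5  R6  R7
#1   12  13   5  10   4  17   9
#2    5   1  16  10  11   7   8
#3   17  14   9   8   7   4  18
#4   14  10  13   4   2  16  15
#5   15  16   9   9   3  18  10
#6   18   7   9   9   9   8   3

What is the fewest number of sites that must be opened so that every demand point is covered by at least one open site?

5

Coverage sets (demand points within 5 of each site):
  #1: {R3, R5}
  #2: {R1, R2}
  #3: {R6}
  #4: {R4, R5}
  #5: {R5}
  #6: {R7}
No 4 sites suffice: every size-4 union leaves at least one demand point uncovered.
But {#1, #2, #3, #4, #6} covers everything, so the minimum is 5.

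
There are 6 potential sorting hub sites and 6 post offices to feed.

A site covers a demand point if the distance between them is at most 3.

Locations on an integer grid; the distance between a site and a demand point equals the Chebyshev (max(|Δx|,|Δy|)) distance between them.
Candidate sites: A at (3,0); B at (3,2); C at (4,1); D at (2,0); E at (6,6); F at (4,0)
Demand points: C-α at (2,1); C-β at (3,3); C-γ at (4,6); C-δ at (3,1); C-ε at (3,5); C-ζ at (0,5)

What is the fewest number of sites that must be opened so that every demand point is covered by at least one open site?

2

Coverage sets (demand points within 3 of each site):
  A: {C-α, C-β, C-δ}
  B: {C-α, C-β, C-δ, C-ε, C-ζ}
  C: {C-α, C-β, C-δ}
  D: {C-α, C-β, C-δ}
  E: {C-β, C-γ, C-ε}
  F: {C-α, C-β, C-δ}
No single site covers all 6 demand points.
But {B, E} covers everything, so the minimum is 2.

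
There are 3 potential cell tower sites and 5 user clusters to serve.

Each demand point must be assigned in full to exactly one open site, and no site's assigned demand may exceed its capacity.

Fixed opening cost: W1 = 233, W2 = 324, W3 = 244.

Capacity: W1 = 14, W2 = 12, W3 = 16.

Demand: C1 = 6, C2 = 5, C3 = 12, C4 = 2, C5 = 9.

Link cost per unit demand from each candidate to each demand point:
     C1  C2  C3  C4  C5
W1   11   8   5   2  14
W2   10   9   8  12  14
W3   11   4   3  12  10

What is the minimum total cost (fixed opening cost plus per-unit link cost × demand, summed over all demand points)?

Open {W1, W2, W3}; cheapest assignment that respects the capacities:
  W1 (cap 14, load 14): C3, C4 — cost 12×5 + 2×2 = 64
  W2 (cap 12, load 6): C1 — cost 6×10 = 60
  W3 (cap 16, load 14): C2, C5 — cost 5×4 + 9×10 = 110
  Shipping 234, fixed 801 → total 1035.
  Any other capacity-feasible assignment to {W1, W2, W3} ships for at least 234.
Total demand is 34 and no other set of sites has combined capacity ≥ 34, so {W1, W2, W3} is the only feasible choice of open sites. Minimum: 1035.

1035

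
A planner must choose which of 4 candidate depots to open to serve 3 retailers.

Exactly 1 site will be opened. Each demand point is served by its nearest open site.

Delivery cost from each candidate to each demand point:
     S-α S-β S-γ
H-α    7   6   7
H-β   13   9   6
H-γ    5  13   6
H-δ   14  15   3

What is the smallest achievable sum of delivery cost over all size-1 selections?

20

Open {H-α}.
  S-α→H-α 7, S-β→H-α 6, S-γ→H-α 7  ⇒ total 20.
Compare {H-γ}: total 24.
Compare {H-β}: total 28.
No size-1 selection does better; minimum is 20.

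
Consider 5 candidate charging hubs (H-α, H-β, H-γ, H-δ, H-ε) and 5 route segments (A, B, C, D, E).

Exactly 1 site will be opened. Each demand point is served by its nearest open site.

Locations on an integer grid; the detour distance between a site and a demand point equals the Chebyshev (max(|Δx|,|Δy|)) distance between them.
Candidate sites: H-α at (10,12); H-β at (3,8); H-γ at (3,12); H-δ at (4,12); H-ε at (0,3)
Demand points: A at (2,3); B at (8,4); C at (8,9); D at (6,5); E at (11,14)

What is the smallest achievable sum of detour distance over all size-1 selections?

Open {H-β}.
  A→H-β 5, B→H-β 5, C→H-β 5, D→H-β 3, E→H-β 8  ⇒ total 26.
Compare {H-α}: total 29.
Compare {H-δ}: total 35.
No size-1 selection does better; minimum is 26.

26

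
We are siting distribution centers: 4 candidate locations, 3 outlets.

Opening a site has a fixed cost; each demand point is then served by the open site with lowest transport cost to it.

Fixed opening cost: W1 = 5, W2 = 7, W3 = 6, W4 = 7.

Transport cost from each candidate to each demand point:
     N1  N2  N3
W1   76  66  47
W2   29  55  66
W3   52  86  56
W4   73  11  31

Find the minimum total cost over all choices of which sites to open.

85

Open {W2, W4}: assign each demand point to its cheapest open site.
  N1→W2 29, N2→W4 11, N3→W4 31
  transport cost 71, fixed 14 → total 85.
Compare {W1, W2, W4}: transport cost 71 + fixed 19 = 90.
Compare {W2, W3, W4}: transport cost 71 + fixed 20 = 91.
Compare {W1, W2, W3, W4}: transport cost 71 + fixed 25 = 96.
All other subsets cost ≥ 90. Minimum total cost: 85.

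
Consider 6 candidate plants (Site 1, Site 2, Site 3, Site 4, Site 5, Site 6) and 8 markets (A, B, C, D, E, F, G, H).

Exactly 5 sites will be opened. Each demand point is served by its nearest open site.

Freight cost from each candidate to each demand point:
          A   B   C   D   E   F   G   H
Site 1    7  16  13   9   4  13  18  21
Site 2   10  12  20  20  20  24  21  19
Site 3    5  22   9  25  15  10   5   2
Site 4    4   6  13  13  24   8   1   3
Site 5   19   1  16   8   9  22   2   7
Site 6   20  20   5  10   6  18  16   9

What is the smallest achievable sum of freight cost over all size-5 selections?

Open {Site 1, Site 3, Site 4, Site 5, Site 6}.
  A→Site 4 4, B→Site 5 1, C→Site 6 5, D→Site 5 8, E→Site 1 4, F→Site 4 8, G→Site 4 1, H→Site 3 2  ⇒ total 33.
Compare {Site 1, Site 2, Site 4, Site 5, Site 6}: total 34.
Compare {Site 2, Site 3, Site 4, Site 5, Site 6}: total 35.
No size-5 selection does better; minimum is 33.

33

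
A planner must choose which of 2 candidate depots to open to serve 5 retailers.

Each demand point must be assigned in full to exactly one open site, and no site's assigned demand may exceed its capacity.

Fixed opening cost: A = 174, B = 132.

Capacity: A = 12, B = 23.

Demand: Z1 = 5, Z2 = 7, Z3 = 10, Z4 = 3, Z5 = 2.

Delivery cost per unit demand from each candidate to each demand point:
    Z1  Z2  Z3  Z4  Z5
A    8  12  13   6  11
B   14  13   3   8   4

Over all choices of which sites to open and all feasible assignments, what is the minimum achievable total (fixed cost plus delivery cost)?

Open {A, B}; cheapest assignment that respects the capacities:
  A (cap 12, load 12): Z1, Z2 — cost 5×8 + 7×12 = 124
  B (cap 23, load 15): Z3, Z4, Z5 — cost 10×3 + 3×8 + 2×4 = 62
  Shipping 186, fixed 306 → total 492.
  Any other capacity-feasible assignment to {A, B} ships for at least 186.
Total demand is 27 and no other set of sites has combined capacity ≥ 27, so {A, B} is the only feasible choice of open sites. Minimum: 492.

492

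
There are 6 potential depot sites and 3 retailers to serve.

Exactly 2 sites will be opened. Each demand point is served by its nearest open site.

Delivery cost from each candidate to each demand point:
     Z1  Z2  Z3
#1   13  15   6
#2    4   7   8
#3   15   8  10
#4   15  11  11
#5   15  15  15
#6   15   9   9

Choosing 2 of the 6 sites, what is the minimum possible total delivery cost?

Open {#1, #2}.
  Z1→#2 4, Z2→#2 7, Z3→#1 6  ⇒ total 17.
Compare {#2, #3}: total 19.
Compare {#2, #4}: total 19.
No size-2 selection does better; minimum is 17.

17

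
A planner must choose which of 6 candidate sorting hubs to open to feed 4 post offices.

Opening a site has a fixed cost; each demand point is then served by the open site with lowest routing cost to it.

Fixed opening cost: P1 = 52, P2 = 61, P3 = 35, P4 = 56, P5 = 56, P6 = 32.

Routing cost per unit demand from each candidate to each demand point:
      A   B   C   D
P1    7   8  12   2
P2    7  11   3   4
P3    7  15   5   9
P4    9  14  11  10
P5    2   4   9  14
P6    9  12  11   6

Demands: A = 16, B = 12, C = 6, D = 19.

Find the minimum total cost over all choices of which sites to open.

280

Open {P1, P5}: assign each demand point to its cheapest open site.
  A→P5 16×2=32, B→P5 12×4=48, C→P5 6×9=54, D→P1 19×2=38
  routing cost 172, fixed 108 → total 280.
Compare {P2, P5}: routing cost 174 + fixed 117 = 291.
Compare {P1, P3, P5}: routing cost 148 + fixed 143 = 291.
Compare {P1, P2, P5}: routing cost 136 + fixed 169 = 305.
All other subsets cost ≥ 291. Minimum total cost: 280.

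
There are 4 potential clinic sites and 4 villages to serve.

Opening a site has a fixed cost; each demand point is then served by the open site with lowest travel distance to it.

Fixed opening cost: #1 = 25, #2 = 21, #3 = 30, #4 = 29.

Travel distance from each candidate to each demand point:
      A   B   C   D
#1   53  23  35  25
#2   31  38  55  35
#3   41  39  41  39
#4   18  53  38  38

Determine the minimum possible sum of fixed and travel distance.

155

Open {#1, #4}: assign each demand point to its cheapest open site.
  A→#4 18, B→#1 23, C→#1 35, D→#1 25
  travel distance 101, fixed 54 → total 155.
Compare {#1, #2}: travel distance 114 + fixed 46 = 160.
Compare {#1}: travel distance 136 + fixed 25 = 161.
Compare {#4}: travel distance 147 + fixed 29 = 176.
All other subsets cost ≥ 160. Minimum total cost: 155.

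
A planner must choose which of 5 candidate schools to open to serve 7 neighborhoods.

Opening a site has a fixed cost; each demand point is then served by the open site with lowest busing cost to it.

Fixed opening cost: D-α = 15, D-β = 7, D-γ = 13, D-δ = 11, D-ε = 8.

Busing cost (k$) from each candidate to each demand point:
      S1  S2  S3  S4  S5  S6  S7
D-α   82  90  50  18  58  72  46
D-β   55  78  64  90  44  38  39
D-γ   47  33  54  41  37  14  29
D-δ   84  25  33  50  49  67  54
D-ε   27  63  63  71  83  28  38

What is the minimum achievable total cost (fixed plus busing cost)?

230

Open {D-α, D-γ, D-δ, D-ε}: assign each demand point to its cheapest open site.
  S1→D-ε 27, S2→D-δ 25, S3→D-δ 33, S4→D-α 18, S5→D-γ 37, S6→D-γ 14, S7→D-γ 29
  busing cost 183, fixed 47 → total 230.
Compare {D-α, D-β, D-γ, D-δ, D-ε}: busing cost 183 + fixed 54 = 237.
Compare {D-γ, D-δ, D-ε}: busing cost 206 + fixed 32 = 238.
Compare {D-α, D-γ, D-δ}: busing cost 203 + fixed 39 = 242.
All other subsets cost ≥ 237. Minimum total cost: 230.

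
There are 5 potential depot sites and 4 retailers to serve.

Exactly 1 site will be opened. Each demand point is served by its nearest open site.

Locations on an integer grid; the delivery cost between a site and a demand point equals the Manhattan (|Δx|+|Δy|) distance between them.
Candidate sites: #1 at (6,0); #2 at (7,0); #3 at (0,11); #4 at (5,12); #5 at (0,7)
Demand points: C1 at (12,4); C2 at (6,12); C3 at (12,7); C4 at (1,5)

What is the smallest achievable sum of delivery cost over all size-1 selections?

Open {#4}.
  C1→#4 15, C2→#4 1, C3→#4 12, C4→#4 11  ⇒ total 39.
Compare {#5}: total 41.
Compare {#1}: total 45.
No size-1 selection does better; minimum is 39.

39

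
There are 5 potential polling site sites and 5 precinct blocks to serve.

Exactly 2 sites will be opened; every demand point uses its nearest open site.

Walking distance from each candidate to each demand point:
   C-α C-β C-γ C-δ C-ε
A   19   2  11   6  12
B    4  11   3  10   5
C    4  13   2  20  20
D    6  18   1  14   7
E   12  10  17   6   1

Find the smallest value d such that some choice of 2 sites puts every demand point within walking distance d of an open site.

Open {A, B}.
  Farthest demand point is C-δ at walking distance 6 (to A); all others are ≤ 6.
With {A, D} the worst case is 7.
With {B, E} the worst case is 10.
No size-2 selection achieves below 6.

6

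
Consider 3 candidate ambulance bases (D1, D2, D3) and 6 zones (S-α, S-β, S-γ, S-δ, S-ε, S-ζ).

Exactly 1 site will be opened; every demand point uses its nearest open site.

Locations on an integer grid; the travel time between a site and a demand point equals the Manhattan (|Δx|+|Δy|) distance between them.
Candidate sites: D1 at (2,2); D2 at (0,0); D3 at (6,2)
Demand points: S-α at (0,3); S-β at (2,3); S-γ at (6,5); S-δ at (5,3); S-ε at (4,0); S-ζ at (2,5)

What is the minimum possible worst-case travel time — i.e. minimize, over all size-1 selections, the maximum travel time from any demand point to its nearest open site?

Open {D1}.
  Farthest demand point is S-γ at travel time 7 (to D1); all others are ≤ 7.
With {D3} the worst case is 7.
With {D2} the worst case is 11.
No size-1 selection achieves below 7.

7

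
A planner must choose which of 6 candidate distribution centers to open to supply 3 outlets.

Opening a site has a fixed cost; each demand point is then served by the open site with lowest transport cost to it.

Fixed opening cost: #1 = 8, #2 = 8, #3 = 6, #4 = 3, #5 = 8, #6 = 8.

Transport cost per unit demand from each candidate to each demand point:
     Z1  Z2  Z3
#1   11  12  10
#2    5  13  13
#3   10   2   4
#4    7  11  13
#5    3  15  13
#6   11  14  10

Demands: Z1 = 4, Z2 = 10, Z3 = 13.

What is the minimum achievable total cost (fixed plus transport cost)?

98

Open {#3, #5}: assign each demand point to its cheapest open site.
  Z1→#5 4×3=12, Z2→#3 10×2=20, Z3→#3 13×4=52
  transport cost 84, fixed 14 → total 98.
Compare {#3, #4, #5}: transport cost 84 + fixed 17 = 101.
Compare {#2, #3}: transport cost 92 + fixed 14 = 106.
Compare {#1, #3, #5}: transport cost 84 + fixed 22 = 106.
All other subsets cost ≥ 101. Minimum total cost: 98.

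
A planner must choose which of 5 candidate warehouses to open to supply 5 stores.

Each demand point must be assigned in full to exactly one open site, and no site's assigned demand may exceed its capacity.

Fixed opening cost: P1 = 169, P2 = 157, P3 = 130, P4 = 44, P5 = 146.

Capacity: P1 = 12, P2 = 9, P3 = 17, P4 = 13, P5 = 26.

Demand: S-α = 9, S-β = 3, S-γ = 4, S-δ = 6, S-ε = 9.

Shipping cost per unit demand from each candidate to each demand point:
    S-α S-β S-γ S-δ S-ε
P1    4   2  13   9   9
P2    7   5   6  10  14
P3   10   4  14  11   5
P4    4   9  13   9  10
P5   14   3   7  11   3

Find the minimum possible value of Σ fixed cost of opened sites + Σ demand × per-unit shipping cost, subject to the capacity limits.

Open {P4, P5}; cheapest assignment that respects the capacities:
  P4 (cap 13, load 9): S-α — cost 9×4 = 36
  P5 (cap 26, load 22): S-β, S-γ, S-δ, S-ε — cost 3×3 + 4×7 + 6×11 + 9×3 = 130
  Shipping 166, fixed 190 → total 356.
  Any other capacity-feasible assignment to {P4, P5} ships for at least 166.
Compare {P1, P5}: its best feasible assignment gives total 478.
Compare {P3, P4, P5}: its best feasible assignment gives total 486.
Every other set of open sites that can feasibly serve all demand totals ≥ 478 even under its best assignment. Minimum: 356.

356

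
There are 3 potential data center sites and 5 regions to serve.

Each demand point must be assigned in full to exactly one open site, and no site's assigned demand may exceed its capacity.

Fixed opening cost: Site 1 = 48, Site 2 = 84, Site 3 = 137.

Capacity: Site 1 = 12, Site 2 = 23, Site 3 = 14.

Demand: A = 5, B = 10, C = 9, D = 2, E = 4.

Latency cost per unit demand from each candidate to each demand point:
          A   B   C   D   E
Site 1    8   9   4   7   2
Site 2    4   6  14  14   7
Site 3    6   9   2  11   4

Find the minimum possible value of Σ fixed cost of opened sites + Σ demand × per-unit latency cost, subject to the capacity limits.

290

Open {Site 1, Site 2}; cheapest assignment that respects the capacities:
  Site 1 (cap 12, load 11): C, D — cost 9×4 + 2×7 = 50
  Site 2 (cap 23, load 19): A, B, E — cost 5×4 + 10×6 + 4×7 = 108
  Shipping 158, fixed 132 → total 290.
  Any other capacity-feasible assignment to {Site 1, Site 2} ships for at least 158.
Compare {Site 2, Site 3}: its best feasible assignment gives total 363.
Compare {Site 1, Site 2, Site 3}: its best feasible assignment gives total 389.
Every other set of open sites that can feasibly serve all demand totals ≥ 363 even under its best assignment. Minimum: 290.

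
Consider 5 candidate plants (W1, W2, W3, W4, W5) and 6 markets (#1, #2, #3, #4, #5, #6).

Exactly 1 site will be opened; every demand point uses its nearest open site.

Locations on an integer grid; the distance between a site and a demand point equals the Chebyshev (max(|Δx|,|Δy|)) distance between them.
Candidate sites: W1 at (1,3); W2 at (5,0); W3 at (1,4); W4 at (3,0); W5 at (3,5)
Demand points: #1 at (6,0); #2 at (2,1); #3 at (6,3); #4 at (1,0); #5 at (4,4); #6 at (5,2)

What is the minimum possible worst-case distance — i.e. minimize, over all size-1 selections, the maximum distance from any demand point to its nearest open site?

Open {W2}.
  Farthest demand point is #4 at distance 4 (to W2); all others are ≤ 4.
With {W4} the worst case is 4.
With {W1} the worst case is 5.
No size-1 selection achieves below 4.

4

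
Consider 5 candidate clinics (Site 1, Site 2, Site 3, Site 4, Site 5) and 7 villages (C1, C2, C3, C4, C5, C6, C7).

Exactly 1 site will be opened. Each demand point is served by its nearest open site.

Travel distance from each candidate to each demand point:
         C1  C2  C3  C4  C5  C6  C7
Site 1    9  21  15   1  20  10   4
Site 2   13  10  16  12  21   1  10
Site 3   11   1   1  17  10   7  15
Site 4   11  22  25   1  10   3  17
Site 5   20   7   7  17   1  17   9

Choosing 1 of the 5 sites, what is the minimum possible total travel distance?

62

Open {Site 3}.
  C1→Site 3 11, C2→Site 3 1, C3→Site 3 1, C4→Site 3 17, C5→Site 3 10, C6→Site 3 7, C7→Site 3 15  ⇒ total 62.
Compare {Site 5}: total 78.
Compare {Site 1}: total 80.
No size-1 selection does better; minimum is 62.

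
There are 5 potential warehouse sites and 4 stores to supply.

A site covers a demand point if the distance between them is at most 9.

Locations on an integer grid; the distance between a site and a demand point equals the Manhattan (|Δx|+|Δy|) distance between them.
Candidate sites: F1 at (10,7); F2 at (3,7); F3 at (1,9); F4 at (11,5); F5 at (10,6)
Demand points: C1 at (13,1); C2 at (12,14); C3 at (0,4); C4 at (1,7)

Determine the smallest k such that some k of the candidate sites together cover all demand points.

Coverage sets (demand points within 9 of each site):
  F1: {C1, C2, C4}
  F2: {C3, C4}
  F3: {C3, C4}
  F4: {C1}
  F5: {C1}
No single site covers all 4 demand points.
But {F1, F2} covers everything, so the minimum is 2.

2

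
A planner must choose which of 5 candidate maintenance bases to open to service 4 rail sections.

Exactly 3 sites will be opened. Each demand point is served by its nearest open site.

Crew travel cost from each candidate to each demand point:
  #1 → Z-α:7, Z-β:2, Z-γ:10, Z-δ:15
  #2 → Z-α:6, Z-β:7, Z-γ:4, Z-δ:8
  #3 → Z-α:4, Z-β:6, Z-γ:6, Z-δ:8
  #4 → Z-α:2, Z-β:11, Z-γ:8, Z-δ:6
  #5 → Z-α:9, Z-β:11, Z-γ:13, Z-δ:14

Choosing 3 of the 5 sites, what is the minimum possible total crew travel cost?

Open {#1, #2, #4}.
  Z-α→#4 2, Z-β→#1 2, Z-γ→#2 4, Z-δ→#4 6  ⇒ total 14.
Compare {#1, #3, #4}: total 16.
Compare {#1, #2, #3}: total 18.
No size-3 selection does better; minimum is 14.

14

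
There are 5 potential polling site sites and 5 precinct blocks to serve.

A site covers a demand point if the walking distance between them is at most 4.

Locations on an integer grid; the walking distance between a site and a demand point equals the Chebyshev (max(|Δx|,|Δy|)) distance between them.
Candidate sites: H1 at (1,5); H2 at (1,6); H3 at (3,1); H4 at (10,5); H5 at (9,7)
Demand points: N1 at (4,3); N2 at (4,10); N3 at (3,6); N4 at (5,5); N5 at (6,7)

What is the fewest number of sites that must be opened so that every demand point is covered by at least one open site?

2

Coverage sets (demand points within 4 of each site):
  H1: {N1, N3, N4}
  H2: {N1, N2, N3, N4}
  H3: {N1, N4}
  H4: {N5}
  H5: {N4, N5}
No single site covers all 5 demand points.
But {H2, H4} covers everything, so the minimum is 2.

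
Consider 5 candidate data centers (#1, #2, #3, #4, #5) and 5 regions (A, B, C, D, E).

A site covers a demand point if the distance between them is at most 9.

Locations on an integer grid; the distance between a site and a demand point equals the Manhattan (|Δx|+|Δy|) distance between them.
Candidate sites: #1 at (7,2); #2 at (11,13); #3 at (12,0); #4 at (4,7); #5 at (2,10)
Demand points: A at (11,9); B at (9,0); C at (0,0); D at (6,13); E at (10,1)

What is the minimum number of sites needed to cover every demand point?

2

Coverage sets (demand points within 9 of each site):
  #1: {B, C, E}
  #2: {A, D}
  #3: {B, E}
  #4: {A, D}
  #5: {D}
No single site covers all 5 demand points.
But {#1, #2} covers everything, so the minimum is 2.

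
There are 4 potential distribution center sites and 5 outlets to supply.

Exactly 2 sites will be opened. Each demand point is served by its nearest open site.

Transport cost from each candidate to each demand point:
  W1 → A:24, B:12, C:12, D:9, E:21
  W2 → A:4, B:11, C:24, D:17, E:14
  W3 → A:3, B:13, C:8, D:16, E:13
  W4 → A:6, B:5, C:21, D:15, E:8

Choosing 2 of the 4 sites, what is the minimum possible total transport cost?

39

Open {W3, W4}.
  A→W3 3, B→W4 5, C→W3 8, D→W4 15, E→W4 8  ⇒ total 39.
Compare {W1, W4}: total 40.
Compare {W1, W3}: total 45.
No size-2 selection does better; minimum is 39.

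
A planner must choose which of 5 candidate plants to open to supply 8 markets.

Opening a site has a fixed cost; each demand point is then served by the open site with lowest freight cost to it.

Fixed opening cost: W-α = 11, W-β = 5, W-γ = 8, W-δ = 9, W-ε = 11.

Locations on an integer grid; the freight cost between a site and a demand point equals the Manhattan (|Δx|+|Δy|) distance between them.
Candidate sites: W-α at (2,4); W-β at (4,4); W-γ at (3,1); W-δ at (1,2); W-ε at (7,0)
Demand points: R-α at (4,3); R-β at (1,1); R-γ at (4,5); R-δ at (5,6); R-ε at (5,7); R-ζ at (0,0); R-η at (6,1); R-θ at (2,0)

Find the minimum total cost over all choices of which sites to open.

33

Open {W-β, W-γ}: assign each demand point to its cheapest open site.
  R-α→W-β 1, R-β→W-γ 2, R-γ→W-β 1, R-δ→W-β 3, R-ε→W-β 4, R-ζ→W-γ 4, R-η→W-γ 3, R-θ→W-γ 2
  freight cost 20, fixed 13 → total 33.
Compare {W-β, W-δ}: freight cost 21 + fixed 14 = 35.
Compare {W-β}: freight cost 34 + fixed 5 = 39.
Compare {W-β, W-γ, W-δ}: freight cost 18 + fixed 22 = 40.
All other subsets cost ≥ 35. Minimum total cost: 33.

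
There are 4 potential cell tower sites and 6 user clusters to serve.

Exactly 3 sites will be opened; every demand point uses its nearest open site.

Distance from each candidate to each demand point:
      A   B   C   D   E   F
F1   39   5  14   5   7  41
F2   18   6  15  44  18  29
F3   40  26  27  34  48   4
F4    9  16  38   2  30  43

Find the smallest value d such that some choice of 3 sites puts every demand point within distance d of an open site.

14

Open {F1, F3, F4}.
  Farthest demand point is C at distance 14 (to F1); all others are ≤ 14.
With {F1, F2, F3} the worst case is 18.
With {F2, F3, F4} the worst case is 18.
No size-3 selection achieves below 14.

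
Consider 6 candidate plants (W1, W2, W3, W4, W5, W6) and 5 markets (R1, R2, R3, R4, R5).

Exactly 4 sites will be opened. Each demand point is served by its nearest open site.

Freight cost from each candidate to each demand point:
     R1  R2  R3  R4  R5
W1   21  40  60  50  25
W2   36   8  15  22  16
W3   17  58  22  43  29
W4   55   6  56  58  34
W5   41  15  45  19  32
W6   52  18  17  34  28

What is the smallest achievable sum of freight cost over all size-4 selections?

Open {W2, W3, W4, W5}.
  R1→W3 17, R2→W4 6, R3→W2 15, R4→W5 19, R5→W2 16  ⇒ total 73.
Compare {W1, W2, W3, W5}: total 75.
Compare {W2, W3, W5, W6}: total 75.
No size-4 selection does better; minimum is 73.

73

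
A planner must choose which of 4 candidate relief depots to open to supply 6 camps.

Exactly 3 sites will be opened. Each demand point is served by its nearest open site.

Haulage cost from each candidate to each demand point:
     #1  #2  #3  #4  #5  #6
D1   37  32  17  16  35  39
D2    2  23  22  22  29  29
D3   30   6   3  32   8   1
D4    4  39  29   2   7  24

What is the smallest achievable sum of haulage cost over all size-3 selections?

21

Open {D2, D3, D4}.
  #1→D2 2, #2→D3 6, #3→D3 3, #4→D4 2, #5→D4 7, #6→D3 1  ⇒ total 21.
Compare {D1, D3, D4}: total 23.
Compare {D1, D2, D3}: total 36.
No size-3 selection does better; minimum is 21.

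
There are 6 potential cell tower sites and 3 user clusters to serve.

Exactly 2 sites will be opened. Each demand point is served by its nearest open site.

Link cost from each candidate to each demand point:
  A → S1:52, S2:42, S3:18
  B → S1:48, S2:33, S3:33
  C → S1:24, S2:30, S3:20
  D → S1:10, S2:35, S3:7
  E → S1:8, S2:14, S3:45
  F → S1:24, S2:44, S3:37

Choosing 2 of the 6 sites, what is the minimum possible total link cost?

29

Open {D, E}.
  S1→E 8, S2→E 14, S3→D 7  ⇒ total 29.
Compare {A, E}: total 40.
Compare {C, E}: total 42.
No size-2 selection does better; minimum is 29.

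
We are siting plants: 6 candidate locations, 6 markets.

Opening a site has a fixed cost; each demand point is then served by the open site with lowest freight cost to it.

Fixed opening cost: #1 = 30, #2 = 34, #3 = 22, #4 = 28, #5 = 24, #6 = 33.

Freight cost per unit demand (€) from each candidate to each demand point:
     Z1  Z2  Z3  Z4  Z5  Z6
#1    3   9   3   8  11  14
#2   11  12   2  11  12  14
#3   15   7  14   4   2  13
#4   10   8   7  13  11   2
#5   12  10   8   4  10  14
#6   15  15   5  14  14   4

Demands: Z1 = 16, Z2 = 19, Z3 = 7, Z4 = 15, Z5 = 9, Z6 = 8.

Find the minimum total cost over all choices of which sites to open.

Open {#1, #3, #4}: assign each demand point to its cheapest open site.
  Z1→#1 16×3=48, Z2→#3 19×7=133, Z3→#1 7×3=21, Z4→#3 15×4=60, Z5→#3 9×2=18, Z6→#4 8×2=16
  freight cost 296, fixed 80 → total 376.
Compare {#1, #3, #6}: freight cost 312 + fixed 85 = 397.
Compare {#1, #3, #4, #5}: freight cost 296 + fixed 104 = 400.
Compare {#1, #2, #3, #4}: freight cost 289 + fixed 114 = 403.
All other subsets cost ≥ 397. Minimum total cost: 376.

376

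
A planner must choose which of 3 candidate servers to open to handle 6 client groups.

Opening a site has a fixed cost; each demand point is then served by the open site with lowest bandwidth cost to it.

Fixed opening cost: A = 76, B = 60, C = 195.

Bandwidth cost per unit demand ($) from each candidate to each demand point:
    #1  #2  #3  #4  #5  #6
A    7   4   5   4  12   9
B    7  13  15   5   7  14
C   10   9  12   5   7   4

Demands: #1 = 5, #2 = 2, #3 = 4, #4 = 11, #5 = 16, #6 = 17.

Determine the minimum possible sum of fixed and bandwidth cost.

508

Open {A, B}: assign each demand point to its cheapest open site.
  #1→A 5×7=35, #2→A 2×4=8, #3→A 4×5=20, #4→A 11×4=44, #5→B 16×7=112, #6→A 17×9=153
  bandwidth cost 372, fixed 136 → total 508.
Compare {A}: bandwidth cost 452 + fixed 76 = 528.
Compare {C}: bandwidth cost 351 + fixed 195 = 546.
Compare {A, C}: bandwidth cost 287 + fixed 271 = 558.
All other subsets cost ≥ 528. Minimum total cost: 508.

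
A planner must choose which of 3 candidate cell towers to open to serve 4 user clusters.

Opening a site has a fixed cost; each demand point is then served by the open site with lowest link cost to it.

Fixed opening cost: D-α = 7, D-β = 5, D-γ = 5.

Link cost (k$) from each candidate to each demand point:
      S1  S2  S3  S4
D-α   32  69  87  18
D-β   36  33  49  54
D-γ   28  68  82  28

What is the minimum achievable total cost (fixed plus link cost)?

144

Open {D-α, D-β}: assign each demand point to its cheapest open site.
  S1→D-α 32, S2→D-β 33, S3→D-β 49, S4→D-α 18
  link cost 132, fixed 12 → total 144.
Compare {D-α, D-β, D-γ}: link cost 128 + fixed 17 = 145.
Compare {D-β, D-γ}: link cost 138 + fixed 10 = 148.
Compare {D-β}: link cost 172 + fixed 5 = 177.
All other subsets cost ≥ 145. Minimum total cost: 144.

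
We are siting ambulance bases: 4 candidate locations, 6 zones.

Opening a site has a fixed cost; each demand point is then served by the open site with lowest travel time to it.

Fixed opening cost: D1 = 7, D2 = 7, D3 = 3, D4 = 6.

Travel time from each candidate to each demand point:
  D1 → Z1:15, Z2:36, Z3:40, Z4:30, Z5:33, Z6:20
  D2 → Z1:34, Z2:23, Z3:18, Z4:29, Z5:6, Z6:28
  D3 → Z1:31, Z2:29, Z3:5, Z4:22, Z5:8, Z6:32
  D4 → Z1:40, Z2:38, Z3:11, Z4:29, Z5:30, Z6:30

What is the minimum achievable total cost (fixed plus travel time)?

108

Open {D1, D2, D3}: assign each demand point to its cheapest open site.
  Z1→D1 15, Z2→D2 23, Z3→D3 5, Z4→D3 22, Z5→D2 6, Z6→D1 20
  travel time 91, fixed 17 → total 108.
Compare {D1, D3}: travel time 99 + fixed 10 = 109.
Compare {D1, D2, D3, D4}: travel time 91 + fixed 23 = 114.
Compare {D1, D3, D4}: travel time 99 + fixed 16 = 115.
All other subsets cost ≥ 109. Minimum total cost: 108.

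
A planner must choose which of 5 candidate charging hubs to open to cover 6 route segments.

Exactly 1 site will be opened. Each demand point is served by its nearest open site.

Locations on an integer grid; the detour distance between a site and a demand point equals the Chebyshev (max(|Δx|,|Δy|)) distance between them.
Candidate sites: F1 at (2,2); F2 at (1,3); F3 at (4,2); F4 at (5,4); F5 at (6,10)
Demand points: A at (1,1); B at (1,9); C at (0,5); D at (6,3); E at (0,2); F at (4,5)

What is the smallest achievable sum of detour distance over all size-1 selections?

19

Open {F2}.
  A→F2 2, B→F2 6, C→F2 2, D→F2 5, E→F2 1, F→F2 3  ⇒ total 19.
Compare {F1}: total 20.
Compare {F4}: total 21.
No size-1 selection does better; minimum is 19.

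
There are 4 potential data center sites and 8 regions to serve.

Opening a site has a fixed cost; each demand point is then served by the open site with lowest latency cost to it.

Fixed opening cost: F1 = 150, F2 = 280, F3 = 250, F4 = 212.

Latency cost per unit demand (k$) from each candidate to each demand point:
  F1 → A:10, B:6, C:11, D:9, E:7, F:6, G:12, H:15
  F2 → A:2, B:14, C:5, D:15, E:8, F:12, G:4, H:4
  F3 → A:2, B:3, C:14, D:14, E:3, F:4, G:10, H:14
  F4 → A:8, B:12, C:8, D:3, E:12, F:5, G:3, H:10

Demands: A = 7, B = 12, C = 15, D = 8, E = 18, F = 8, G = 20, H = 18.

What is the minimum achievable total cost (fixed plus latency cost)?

Open {F3, F4}: assign each demand point to its cheapest open site.
  A→F3 7×2=14, B→F3 12×3=36, C→F4 15×8=120, D→F4 8×3=24, E→F3 18×3=54, F→F3 8×4=32, G→F4 20×3=60, H→F4 18×10=180
  latency cost 520, fixed 462 → total 982.
Compare {F1, F2}: latency cost 559 + fixed 430 = 989.
Compare {F2, F3}: latency cost 475 + fixed 530 = 1005.
Compare {F1, F4}: latency cost 678 + fixed 362 = 1040.
All other subsets cost ≥ 989. Minimum total cost: 982.

982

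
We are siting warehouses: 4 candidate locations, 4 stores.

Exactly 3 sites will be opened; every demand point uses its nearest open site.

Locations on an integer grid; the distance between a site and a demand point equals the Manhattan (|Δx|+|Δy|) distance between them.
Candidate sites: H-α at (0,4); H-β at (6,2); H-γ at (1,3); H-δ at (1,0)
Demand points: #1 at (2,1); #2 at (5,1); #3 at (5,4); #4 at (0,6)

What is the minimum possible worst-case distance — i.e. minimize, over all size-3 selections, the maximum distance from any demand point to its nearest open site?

3

Open {H-α, H-β, H-γ}.
  Farthest demand point is #1 at distance 3 (to H-γ); all others are ≤ 3.
With {H-α, H-β, H-δ} the worst case is 3.
With {H-β, H-γ, H-δ} the worst case is 4.
No size-3 selection achieves below 3.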